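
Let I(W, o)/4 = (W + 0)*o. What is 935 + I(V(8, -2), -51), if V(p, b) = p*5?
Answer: -7225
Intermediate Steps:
V(p, b) = 5*p
I(W, o) = 4*W*o (I(W, o) = 4*((W + 0)*o) = 4*(W*o) = 4*W*o)
935 + I(V(8, -2), -51) = 935 + 4*(5*8)*(-51) = 935 + 4*40*(-51) = 935 - 8160 = -7225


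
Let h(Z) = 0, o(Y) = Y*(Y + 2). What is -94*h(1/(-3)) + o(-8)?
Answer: 48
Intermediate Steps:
o(Y) = Y*(2 + Y)
-94*h(1/(-3)) + o(-8) = -94*0 - 8*(2 - 8) = 0 - 8*(-6) = 0 + 48 = 48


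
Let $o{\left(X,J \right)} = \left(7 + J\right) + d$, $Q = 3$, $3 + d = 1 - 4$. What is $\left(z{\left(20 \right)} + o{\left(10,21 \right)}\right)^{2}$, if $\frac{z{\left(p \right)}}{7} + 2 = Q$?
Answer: $841$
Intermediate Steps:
$d = -6$ ($d = -3 + \left(1 - 4\right) = -3 - 3 = -6$)
$o{\left(X,J \right)} = 1 + J$ ($o{\left(X,J \right)} = \left(7 + J\right) - 6 = 1 + J$)
$z{\left(p \right)} = 7$ ($z{\left(p \right)} = -14 + 7 \cdot 3 = -14 + 21 = 7$)
$\left(z{\left(20 \right)} + o{\left(10,21 \right)}\right)^{2} = \left(7 + \left(1 + 21\right)\right)^{2} = \left(7 + 22\right)^{2} = 29^{2} = 841$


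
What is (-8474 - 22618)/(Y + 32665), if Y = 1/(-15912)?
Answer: -494735904/519765479 ≈ -0.95184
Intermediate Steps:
Y = -1/15912 ≈ -6.2846e-5
(-8474 - 22618)/(Y + 32665) = (-8474 - 22618)/(-1/15912 + 32665) = -31092/519765479/15912 = -31092*15912/519765479 = -494735904/519765479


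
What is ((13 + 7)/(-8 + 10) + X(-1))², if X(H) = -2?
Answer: 64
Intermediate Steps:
((13 + 7)/(-8 + 10) + X(-1))² = ((13 + 7)/(-8 + 10) - 2)² = (20/2 - 2)² = (20*(½) - 2)² = (10 - 2)² = 8² = 64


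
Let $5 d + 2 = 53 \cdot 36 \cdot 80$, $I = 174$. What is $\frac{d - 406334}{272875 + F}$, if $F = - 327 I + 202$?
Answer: $- \frac{1879032}{1080895} \approx -1.7384$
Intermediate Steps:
$F = -56696$ ($F = \left(-327\right) 174 + 202 = -56898 + 202 = -56696$)
$d = \frac{152638}{5}$ ($d = - \frac{2}{5} + \frac{53 \cdot 36 \cdot 80}{5} = - \frac{2}{5} + \frac{1908 \cdot 80}{5} = - \frac{2}{5} + \frac{1}{5} \cdot 152640 = - \frac{2}{5} + 30528 = \frac{152638}{5} \approx 30528.0$)
$\frac{d - 406334}{272875 + F} = \frac{\frac{152638}{5} - 406334}{272875 - 56696} = - \frac{1879032}{5 \cdot 216179} = \left(- \frac{1879032}{5}\right) \frac{1}{216179} = - \frac{1879032}{1080895}$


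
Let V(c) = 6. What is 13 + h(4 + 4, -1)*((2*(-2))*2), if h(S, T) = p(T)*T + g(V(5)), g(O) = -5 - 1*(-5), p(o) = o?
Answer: 5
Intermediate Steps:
g(O) = 0 (g(O) = -5 + 5 = 0)
h(S, T) = T**2 (h(S, T) = T*T + 0 = T**2 + 0 = T**2)
13 + h(4 + 4, -1)*((2*(-2))*2) = 13 + (-1)**2*((2*(-2))*2) = 13 + 1*(-4*2) = 13 + 1*(-8) = 13 - 8 = 5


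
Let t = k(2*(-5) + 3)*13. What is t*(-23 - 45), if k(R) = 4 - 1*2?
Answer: -1768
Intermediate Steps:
k(R) = 2 (k(R) = 4 - 2 = 2)
t = 26 (t = 2*13 = 26)
t*(-23 - 45) = 26*(-23 - 45) = 26*(-68) = -1768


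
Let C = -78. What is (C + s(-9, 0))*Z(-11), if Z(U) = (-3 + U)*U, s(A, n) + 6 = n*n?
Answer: -12936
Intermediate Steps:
s(A, n) = -6 + n**2 (s(A, n) = -6 + n*n = -6 + n**2)
Z(U) = U*(-3 + U)
(C + s(-9, 0))*Z(-11) = (-78 + (-6 + 0**2))*(-11*(-3 - 11)) = (-78 + (-6 + 0))*(-11*(-14)) = (-78 - 6)*154 = -84*154 = -12936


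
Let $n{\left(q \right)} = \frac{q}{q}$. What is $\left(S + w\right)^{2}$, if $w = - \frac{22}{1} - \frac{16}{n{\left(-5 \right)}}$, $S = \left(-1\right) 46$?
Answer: $7056$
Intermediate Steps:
$n{\left(q \right)} = 1$
$S = -46$
$w = -38$ ($w = - \frac{22}{1} - \frac{16}{1} = \left(-22\right) 1 - 16 = -22 - 16 = -38$)
$\left(S + w\right)^{2} = \left(-46 - 38\right)^{2} = \left(-84\right)^{2} = 7056$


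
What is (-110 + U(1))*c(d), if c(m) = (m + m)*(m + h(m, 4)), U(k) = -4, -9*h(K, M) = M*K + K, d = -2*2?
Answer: -4864/3 ≈ -1621.3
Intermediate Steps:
d = -4
h(K, M) = -K/9 - K*M/9 (h(K, M) = -(M*K + K)/9 = -(K*M + K)/9 = -(K + K*M)/9 = -K/9 - K*M/9)
c(m) = 8*m**2/9 (c(m) = (m + m)*(m - m*(1 + 4)/9) = (2*m)*(m - 1/9*m*5) = (2*m)*(m - 5*m/9) = (2*m)*(4*m/9) = 8*m**2/9)
(-110 + U(1))*c(d) = (-110 - 4)*((8/9)*(-4)**2) = -304*16/3 = -114*128/9 = -4864/3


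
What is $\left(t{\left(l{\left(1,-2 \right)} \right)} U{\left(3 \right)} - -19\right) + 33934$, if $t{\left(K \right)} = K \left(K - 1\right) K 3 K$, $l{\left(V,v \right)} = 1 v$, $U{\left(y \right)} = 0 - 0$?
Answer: $33953$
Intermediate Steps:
$U{\left(y \right)} = 0$ ($U{\left(y \right)} = 0 + 0 = 0$)
$l{\left(V,v \right)} = v$
$t{\left(K \right)} = 3 K^{3} \left(-1 + K\right)$ ($t{\left(K \right)} = K \left(-1 + K\right) K 3 K = K^{2} \left(-1 + K\right) 3 K = 3 K^{2} \left(-1 + K\right) K = 3 K^{3} \left(-1 + K\right)$)
$\left(t{\left(l{\left(1,-2 \right)} \right)} U{\left(3 \right)} - -19\right) + 33934 = \left(3 \left(-2\right)^{3} \left(-1 - 2\right) 0 - -19\right) + 33934 = \left(3 \left(-8\right) \left(-3\right) 0 + \left(-14 + 33\right)\right) + 33934 = \left(72 \cdot 0 + 19\right) + 33934 = \left(0 + 19\right) + 33934 = 19 + 33934 = 33953$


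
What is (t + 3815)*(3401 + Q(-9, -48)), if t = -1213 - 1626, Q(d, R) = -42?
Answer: 3278384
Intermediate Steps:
t = -2839
(t + 3815)*(3401 + Q(-9, -48)) = (-2839 + 3815)*(3401 - 42) = 976*3359 = 3278384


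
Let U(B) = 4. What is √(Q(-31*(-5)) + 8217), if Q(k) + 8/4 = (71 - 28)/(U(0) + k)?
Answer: 2*√51922563/159 ≈ 90.638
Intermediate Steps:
Q(k) = -2 + 43/(4 + k) (Q(k) = -2 + (71 - 28)/(4 + k) = -2 + 43/(4 + k))
√(Q(-31*(-5)) + 8217) = √((35 - (-62)*(-5))/(4 - 31*(-5)) + 8217) = √((35 - 2*155)/(4 + 155) + 8217) = √((35 - 310)/159 + 8217) = √((1/159)*(-275) + 8217) = √(-275/159 + 8217) = √(1306228/159) = 2*√51922563/159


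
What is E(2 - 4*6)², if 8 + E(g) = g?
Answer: 900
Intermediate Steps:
E(g) = -8 + g
E(2 - 4*6)² = (-8 + (2 - 4*6))² = (-8 + (2 - 24))² = (-8 - 22)² = (-30)² = 900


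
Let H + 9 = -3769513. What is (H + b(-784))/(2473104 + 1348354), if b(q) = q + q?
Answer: -1885545/1910729 ≈ -0.98682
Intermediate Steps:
H = -3769522 (H = -9 - 3769513 = -3769522)
b(q) = 2*q
(H + b(-784))/(2473104 + 1348354) = (-3769522 + 2*(-784))/(2473104 + 1348354) = (-3769522 - 1568)/3821458 = -3771090*1/3821458 = -1885545/1910729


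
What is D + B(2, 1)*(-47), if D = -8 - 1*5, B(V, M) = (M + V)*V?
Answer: -295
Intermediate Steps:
B(V, M) = V*(M + V)
D = -13 (D = -8 - 5 = -13)
D + B(2, 1)*(-47) = -13 + (2*(1 + 2))*(-47) = -13 + (2*3)*(-47) = -13 + 6*(-47) = -13 - 282 = -295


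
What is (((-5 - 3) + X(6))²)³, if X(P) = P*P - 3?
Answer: 244140625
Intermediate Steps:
X(P) = -3 + P² (X(P) = P² - 3 = -3 + P²)
(((-5 - 3) + X(6))²)³ = (((-5 - 3) + (-3 + 6²))²)³ = ((-8 + (-3 + 36))²)³ = ((-8 + 33)²)³ = (25²)³ = 625³ = 244140625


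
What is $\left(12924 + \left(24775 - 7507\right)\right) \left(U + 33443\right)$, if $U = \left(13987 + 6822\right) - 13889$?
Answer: $1218639696$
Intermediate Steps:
$U = 6920$ ($U = 20809 - 13889 = 6920$)
$\left(12924 + \left(24775 - 7507\right)\right) \left(U + 33443\right) = \left(12924 + \left(24775 - 7507\right)\right) \left(6920 + 33443\right) = \left(12924 + 17268\right) 40363 = 30192 \cdot 40363 = 1218639696$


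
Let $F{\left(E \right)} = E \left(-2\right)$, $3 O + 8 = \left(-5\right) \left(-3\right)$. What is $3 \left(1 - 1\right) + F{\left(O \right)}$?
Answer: $- \frac{14}{3} \approx -4.6667$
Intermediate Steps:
$O = \frac{7}{3}$ ($O = - \frac{8}{3} + \frac{\left(-5\right) \left(-3\right)}{3} = - \frac{8}{3} + \frac{1}{3} \cdot 15 = - \frac{8}{3} + 5 = \frac{7}{3} \approx 2.3333$)
$F{\left(E \right)} = - 2 E$
$3 \left(1 - 1\right) + F{\left(O \right)} = 3 \left(1 - 1\right) - \frac{14}{3} = 3 \cdot 0 - \frac{14}{3} = 0 - \frac{14}{3} = - \frac{14}{3}$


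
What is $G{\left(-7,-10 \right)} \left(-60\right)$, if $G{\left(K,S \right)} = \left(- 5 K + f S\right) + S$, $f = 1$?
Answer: $-900$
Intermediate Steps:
$G{\left(K,S \right)} = - 5 K + 2 S$ ($G{\left(K,S \right)} = \left(- 5 K + 1 S\right) + S = \left(- 5 K + S\right) + S = \left(S - 5 K\right) + S = - 5 K + 2 S$)
$G{\left(-7,-10 \right)} \left(-60\right) = \left(\left(-5\right) \left(-7\right) + 2 \left(-10\right)\right) \left(-60\right) = \left(35 - 20\right) \left(-60\right) = 15 \left(-60\right) = -900$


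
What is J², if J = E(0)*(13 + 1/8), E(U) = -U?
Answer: 0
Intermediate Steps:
J = 0 (J = (-1*0)*(13 + 1/8) = 0*(13 + ⅛) = 0*(105/8) = 0)
J² = 0² = 0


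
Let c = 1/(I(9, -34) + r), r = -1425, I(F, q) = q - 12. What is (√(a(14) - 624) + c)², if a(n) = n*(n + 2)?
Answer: (1 - 29420*I)²/2163841 ≈ -400.0 - 0.027192*I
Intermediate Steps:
I(F, q) = -12 + q
a(n) = n*(2 + n)
c = -1/1471 (c = 1/((-12 - 34) - 1425) = 1/(-46 - 1425) = 1/(-1471) = -1/1471 ≈ -0.00067981)
(√(a(14) - 624) + c)² = (√(14*(2 + 14) - 624) - 1/1471)² = (√(14*16 - 624) - 1/1471)² = (√(224 - 624) - 1/1471)² = (√(-400) - 1/1471)² = (20*I - 1/1471)² = (-1/1471 + 20*I)²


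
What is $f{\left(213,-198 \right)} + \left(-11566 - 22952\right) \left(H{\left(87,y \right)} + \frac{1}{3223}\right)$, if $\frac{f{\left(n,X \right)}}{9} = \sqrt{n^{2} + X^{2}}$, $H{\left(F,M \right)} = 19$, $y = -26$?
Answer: $- \frac{192164844}{293} + 27 \sqrt{9397} \approx -6.5324 \cdot 10^{5}$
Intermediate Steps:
$f{\left(n,X \right)} = 9 \sqrt{X^{2} + n^{2}}$ ($f{\left(n,X \right)} = 9 \sqrt{n^{2} + X^{2}} = 9 \sqrt{X^{2} + n^{2}}$)
$f{\left(213,-198 \right)} + \left(-11566 - 22952\right) \left(H{\left(87,y \right)} + \frac{1}{3223}\right) = 9 \sqrt{\left(-198\right)^{2} + 213^{2}} + \left(-11566 - 22952\right) \left(19 + \frac{1}{3223}\right) = 9 \sqrt{39204 + 45369} - 34518 \left(19 + \frac{1}{3223}\right) = 9 \sqrt{84573} - \frac{192164844}{293} = 9 \cdot 3 \sqrt{9397} - \frac{192164844}{293} = 27 \sqrt{9397} - \frac{192164844}{293} = - \frac{192164844}{293} + 27 \sqrt{9397}$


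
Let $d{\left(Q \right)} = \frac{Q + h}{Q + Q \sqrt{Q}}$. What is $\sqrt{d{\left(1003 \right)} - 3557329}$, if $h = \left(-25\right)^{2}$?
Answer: $\frac{\sqrt{-3578703357077 - 3578704989961 \sqrt{1003}}}{1003 \sqrt{1 + \sqrt{1003}}} \approx 1886.1 i$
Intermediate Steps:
$h = 625$
$d{\left(Q \right)} = \frac{625 + Q}{Q + Q^{\frac{3}{2}}}$ ($d{\left(Q \right)} = \frac{Q + 625}{Q + Q \sqrt{Q}} = \frac{625 + Q}{Q + Q^{\frac{3}{2}}}$)
$\sqrt{d{\left(1003 \right)} - 3557329} = \sqrt{\frac{625 + 1003}{1003 + 1003^{\frac{3}{2}}} - 3557329} = \sqrt{\frac{1}{1003 + 1003 \sqrt{1003}} \cdot 1628 - 3557329} = \sqrt{\frac{1628}{1003 + 1003 \sqrt{1003}} - 3557329} = \sqrt{-3557329 + \frac{1628}{1003 + 1003 \sqrt{1003}}}$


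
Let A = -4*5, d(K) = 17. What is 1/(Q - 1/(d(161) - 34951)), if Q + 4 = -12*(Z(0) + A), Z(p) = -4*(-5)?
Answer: -34934/139735 ≈ -0.25000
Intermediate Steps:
Z(p) = 20
A = -20 (A = -1*20 = -20)
Q = -4 (Q = -4 - 12*(20 - 20) = -4 - 12*0 = -4 + 0 = -4)
1/(Q - 1/(d(161) - 34951)) = 1/(-4 - 1/(17 - 34951)) = 1/(-4 - 1/(-34934)) = 1/(-4 - 1*(-1/34934)) = 1/(-4 + 1/34934) = 1/(-139735/34934) = -34934/139735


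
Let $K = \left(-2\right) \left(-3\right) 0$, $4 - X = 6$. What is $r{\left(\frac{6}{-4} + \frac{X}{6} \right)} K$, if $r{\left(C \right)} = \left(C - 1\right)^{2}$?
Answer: $0$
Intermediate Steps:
$X = -2$ ($X = 4 - 6 = -2$)
$r{\left(C \right)} = \left(-1 + C\right)^{2}$
$K = 0$ ($K = 6 \cdot 0 = 0$)
$r{\left(\frac{6}{-4} + \frac{X}{6} \right)} K = \left(-1 + \left(\frac{6}{-4} - \frac{2}{6}\right)\right)^{2} \cdot 0 = \left(-1 + \left(6 \left(- \frac{1}{4}\right) - \frac{1}{3}\right)\right)^{2} \cdot 0 = \left(-1 - \frac{11}{6}\right)^{2} \cdot 0 = \left(- \frac{17}{6}\right)^{2} \cdot 0 = \frac{289}{36} \cdot 0 = 0$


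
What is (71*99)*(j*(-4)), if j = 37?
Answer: -1040292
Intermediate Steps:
(71*99)*(j*(-4)) = (71*99)*(37*(-4)) = 7029*(-148) = -1040292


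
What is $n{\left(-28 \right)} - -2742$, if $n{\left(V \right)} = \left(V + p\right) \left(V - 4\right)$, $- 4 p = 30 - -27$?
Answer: $4094$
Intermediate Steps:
$p = - \frac{57}{4}$ ($p = - \frac{30 - -27}{4} = - \frac{30 + 27}{4} = \left(- \frac{1}{4}\right) 57 = - \frac{57}{4} \approx -14.25$)
$n{\left(V \right)} = \left(-4 + V\right) \left(- \frac{57}{4} + V\right)$ ($n{\left(V \right)} = \left(V - \frac{57}{4}\right) \left(V - 4\right) = \left(- \frac{57}{4} + V\right) \left(-4 + V\right) = \left(-4 + V\right) \left(- \frac{57}{4} + V\right)$)
$n{\left(-28 \right)} - -2742 = \left(57 + \left(-28\right)^{2} - -511\right) - -2742 = \left(57 + 784 + 511\right) + 2742 = 1352 + 2742 = 4094$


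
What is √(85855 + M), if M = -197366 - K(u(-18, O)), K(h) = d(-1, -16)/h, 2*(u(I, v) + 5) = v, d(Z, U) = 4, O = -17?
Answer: I*√9032367/9 ≈ 333.93*I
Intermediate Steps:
u(I, v) = -5 + v/2
K(h) = 4/h
M = -5328874/27 (M = -197366 - 4/(-5 + (½)*(-17)) = -197366 - 4/(-5 - 17/2) = -197366 - 4/(-27/2) = -197366 - 4*(-2)/27 = -197366 - 1*(-8/27) = -197366 + 8/27 = -5328874/27 ≈ -1.9737e+5)
√(85855 + M) = √(85855 - 5328874/27) = √(-3010789/27) = I*√9032367/9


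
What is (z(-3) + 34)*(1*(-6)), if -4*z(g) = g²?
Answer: -381/2 ≈ -190.50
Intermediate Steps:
z(g) = -g²/4
(z(-3) + 34)*(1*(-6)) = (-¼*(-3)² + 34)*(1*(-6)) = (-¼*9 + 34)*(-6) = (-9/4 + 34)*(-6) = (127/4)*(-6) = -381/2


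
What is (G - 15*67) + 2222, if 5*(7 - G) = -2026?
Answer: 8146/5 ≈ 1629.2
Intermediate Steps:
G = 2061/5 (G = 7 - 1/5*(-2026) = 7 + 2026/5 = 2061/5 ≈ 412.20)
(G - 15*67) + 2222 = (2061/5 - 15*67) + 2222 = (2061/5 - 1005) + 2222 = -2964/5 + 2222 = 8146/5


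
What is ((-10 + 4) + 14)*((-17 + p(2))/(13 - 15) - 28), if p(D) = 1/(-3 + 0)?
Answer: -464/3 ≈ -154.67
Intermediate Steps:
p(D) = -⅓ (p(D) = 1/(-3) = -⅓)
((-10 + 4) + 14)*((-17 + p(2))/(13 - 15) - 28) = ((-10 + 4) + 14)*((-17 - ⅓)/(13 - 15) - 28) = (-6 + 14)*(-52/3/(-2) - 28) = 8*(-52/3*(-½) - 28) = 8*(26/3 - 28) = 8*(-58/3) = -464/3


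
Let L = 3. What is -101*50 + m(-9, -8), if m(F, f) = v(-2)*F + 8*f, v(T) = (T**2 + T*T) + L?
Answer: -5213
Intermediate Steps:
v(T) = 3 + 2*T**2 (v(T) = (T**2 + T*T) + 3 = (T**2 + T**2) + 3 = 2*T**2 + 3 = 3 + 2*T**2)
m(F, f) = 8*f + 11*F (m(F, f) = (3 + 2*(-2)**2)*F + 8*f = (3 + 2*4)*F + 8*f = (3 + 8)*F + 8*f = 11*F + 8*f = 8*f + 11*F)
-101*50 + m(-9, -8) = -101*50 + (8*(-8) + 11*(-9)) = -5050 + (-64 - 99) = -5050 - 163 = -5213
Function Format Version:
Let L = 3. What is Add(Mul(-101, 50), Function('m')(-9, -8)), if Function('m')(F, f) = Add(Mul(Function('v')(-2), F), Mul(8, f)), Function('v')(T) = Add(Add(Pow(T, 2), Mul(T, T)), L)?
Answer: -5213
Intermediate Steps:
Function('v')(T) = Add(3, Mul(2, Pow(T, 2))) (Function('v')(T) = Add(Add(Pow(T, 2), Mul(T, T)), 3) = Add(Add(Pow(T, 2), Pow(T, 2)), 3) = Add(Mul(2, Pow(T, 2)), 3) = Add(3, Mul(2, Pow(T, 2))))
Function('m')(F, f) = Add(Mul(8, f), Mul(11, F)) (Function('m')(F, f) = Add(Mul(Add(3, Mul(2, Pow(-2, 2))), F), Mul(8, f)) = Add(Mul(Add(3, Mul(2, 4)), F), Mul(8, f)) = Add(Mul(Add(3, 8), F), Mul(8, f)) = Add(Mul(11, F), Mul(8, f)) = Add(Mul(8, f), Mul(11, F)))
Add(Mul(-101, 50), Function('m')(-9, -8)) = Add(Mul(-101, 50), Add(Mul(8, -8), Mul(11, -9))) = Add(-5050, Add(-64, -99)) = Add(-5050, -163) = -5213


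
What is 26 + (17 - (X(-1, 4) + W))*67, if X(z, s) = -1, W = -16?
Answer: 2304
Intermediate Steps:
26 + (17 - (X(-1, 4) + W))*67 = 26 + (17 - (-1 - 16))*67 = 26 + (17 - 1*(-17))*67 = 26 + (17 + 17)*67 = 26 + 34*67 = 26 + 2278 = 2304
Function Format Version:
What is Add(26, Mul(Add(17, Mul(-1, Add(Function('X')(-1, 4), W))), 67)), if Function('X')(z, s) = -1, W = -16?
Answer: 2304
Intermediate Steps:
Add(26, Mul(Add(17, Mul(-1, Add(Function('X')(-1, 4), W))), 67)) = Add(26, Mul(Add(17, Mul(-1, Add(-1, -16))), 67)) = Add(26, Mul(Add(17, Mul(-1, -17)), 67)) = Add(26, Mul(Add(17, 17), 67)) = Add(26, Mul(34, 67)) = Add(26, 2278) = 2304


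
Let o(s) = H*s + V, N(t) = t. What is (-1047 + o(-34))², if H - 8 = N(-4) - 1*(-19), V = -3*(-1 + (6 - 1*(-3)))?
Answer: 3433609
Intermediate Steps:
V = -24 (V = -3*(-1 + (6 + 3)) = -3*(-1 + 9) = -3*8 = -24)
H = 23 (H = 8 + (-4 - 1*(-19)) = 8 + (-4 + 19) = 8 + 15 = 23)
o(s) = -24 + 23*s (o(s) = 23*s - 24 = -24 + 23*s)
(-1047 + o(-34))² = (-1047 + (-24 + 23*(-34)))² = (-1047 + (-24 - 782))² = (-1047 - 806)² = (-1853)² = 3433609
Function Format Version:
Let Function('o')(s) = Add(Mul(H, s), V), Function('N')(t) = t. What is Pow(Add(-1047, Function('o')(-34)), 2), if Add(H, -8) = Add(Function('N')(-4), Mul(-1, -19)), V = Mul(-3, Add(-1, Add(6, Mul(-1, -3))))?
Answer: 3433609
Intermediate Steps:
V = -24 (V = Mul(-3, Add(-1, Add(6, 3))) = Mul(-3, Add(-1, 9)) = Mul(-3, 8) = -24)
H = 23 (H = Add(8, Add(-4, Mul(-1, -19))) = Add(8, Add(-4, 19)) = Add(8, 15) = 23)
Function('o')(s) = Add(-24, Mul(23, s)) (Function('o')(s) = Add(Mul(23, s), -24) = Add(-24, Mul(23, s)))
Pow(Add(-1047, Function('o')(-34)), 2) = Pow(Add(-1047, Add(-24, Mul(23, -34))), 2) = Pow(Add(-1047, Add(-24, -782)), 2) = Pow(Add(-1047, -806), 2) = Pow(-1853, 2) = 3433609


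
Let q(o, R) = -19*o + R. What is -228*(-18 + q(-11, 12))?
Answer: -46284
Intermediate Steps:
q(o, R) = R - 19*o
-228*(-18 + q(-11, 12)) = -228*(-18 + (12 - 19*(-11))) = -228*(-18 + (12 + 209)) = -228*(-18 + 221) = -228*203 = -46284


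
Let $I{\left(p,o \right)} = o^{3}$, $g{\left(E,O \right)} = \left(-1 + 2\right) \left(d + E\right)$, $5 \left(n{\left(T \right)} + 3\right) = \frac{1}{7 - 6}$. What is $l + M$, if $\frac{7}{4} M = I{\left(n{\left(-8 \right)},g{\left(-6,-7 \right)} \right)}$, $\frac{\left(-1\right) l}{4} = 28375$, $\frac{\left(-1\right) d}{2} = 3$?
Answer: $- \frac{801412}{7} \approx -1.1449 \cdot 10^{5}$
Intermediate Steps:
$d = -6$ ($d = \left(-2\right) 3 = -6$)
$n{\left(T \right)} = - \frac{14}{5}$ ($n{\left(T \right)} = -3 + \frac{1}{5 \left(7 - 6\right)} = -3 + \frac{1}{5 \cdot 1} = -3 + \frac{1}{5} \cdot 1 = -3 + \frac{1}{5} = - \frac{14}{5}$)
$l = -113500$ ($l = \left(-4\right) 28375 = -113500$)
$g{\left(E,O \right)} = -6 + E$ ($g{\left(E,O \right)} = \left(-1 + 2\right) \left(-6 + E\right) = 1 \left(-6 + E\right) = -6 + E$)
$M = - \frac{6912}{7}$ ($M = \frac{4 \left(-6 - 6\right)^{3}}{7} = \frac{4 \left(-12\right)^{3}}{7} = \frac{4}{7} \left(-1728\right) = - \frac{6912}{7} \approx -987.43$)
$l + M = -113500 - \frac{6912}{7} = - \frac{801412}{7}$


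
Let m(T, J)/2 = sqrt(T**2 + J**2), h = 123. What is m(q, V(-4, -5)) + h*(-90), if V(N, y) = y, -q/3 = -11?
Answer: -11070 + 2*sqrt(1114) ≈ -11003.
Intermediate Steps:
q = 33 (q = -3*(-11) = 33)
m(T, J) = 2*sqrt(J**2 + T**2) (m(T, J) = 2*sqrt(T**2 + J**2) = 2*sqrt(J**2 + T**2))
m(q, V(-4, -5)) + h*(-90) = 2*sqrt((-5)**2 + 33**2) + 123*(-90) = 2*sqrt(25 + 1089) - 11070 = 2*sqrt(1114) - 11070 = -11070 + 2*sqrt(1114)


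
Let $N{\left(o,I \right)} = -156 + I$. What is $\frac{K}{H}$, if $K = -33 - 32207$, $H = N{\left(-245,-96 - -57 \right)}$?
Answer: $\frac{496}{3} \approx 165.33$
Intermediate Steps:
$H = -195$ ($H = -156 - 39 = -195$)
$K = -32240$
$\frac{K}{H} = - \frac{32240}{-195} = \left(-32240\right) \left(- \frac{1}{195}\right) = \frac{496}{3}$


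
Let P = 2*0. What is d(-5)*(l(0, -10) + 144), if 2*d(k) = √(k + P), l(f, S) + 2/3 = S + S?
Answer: 185*I*√5/3 ≈ 137.89*I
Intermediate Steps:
P = 0
l(f, S) = -⅔ + 2*S (l(f, S) = -⅔ + (S + S) = -⅔ + 2*S)
d(k) = √k/2 (d(k) = √(k + 0)/2 = √k/2)
d(-5)*(l(0, -10) + 144) = (√(-5)/2)*((-⅔ + 2*(-10)) + 144) = ((I*√5)/2)*((-⅔ - 20) + 144) = (I*√5/2)*(-62/3 + 144) = (I*√5/2)*(370/3) = 185*I*√5/3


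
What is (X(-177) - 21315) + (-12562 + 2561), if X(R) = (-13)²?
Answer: -31147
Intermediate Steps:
X(R) = 169
(X(-177) - 21315) + (-12562 + 2561) = (169 - 21315) + (-12562 + 2561) = -21146 - 10001 = -31147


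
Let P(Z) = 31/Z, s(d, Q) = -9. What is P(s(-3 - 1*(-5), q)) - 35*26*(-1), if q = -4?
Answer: 8159/9 ≈ 906.56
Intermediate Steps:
P(s(-3 - 1*(-5), q)) - 35*26*(-1) = 31/(-9) - 35*26*(-1) = 31*(-1/9) - 910*(-1) = -31/9 - 1*(-910) = -31/9 + 910 = 8159/9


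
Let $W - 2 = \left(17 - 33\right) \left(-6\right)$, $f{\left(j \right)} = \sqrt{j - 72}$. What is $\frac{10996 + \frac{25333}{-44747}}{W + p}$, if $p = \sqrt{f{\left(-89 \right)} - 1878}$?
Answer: $\frac{492012679}{44747 \left(98 + \sqrt{-1878 + i \sqrt{161}}\right)} \approx 93.753 - 41.396 i$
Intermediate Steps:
$f{\left(j \right)} = \sqrt{-72 + j}$
$p = \sqrt{-1878 + i \sqrt{161}}$ ($p = \sqrt{\sqrt{-72 - 89} - 1878} = \sqrt{\sqrt{-161} - 1878} = \sqrt{i \sqrt{161} - 1878} = \sqrt{-1878 + i \sqrt{161}} \approx 0.1464 + 43.336 i$)
$W = 98$ ($W = 2 + \left(17 - 33\right) \left(-6\right) = 2 - -96 = 2 + 96 = 98$)
$\frac{10996 + \frac{25333}{-44747}}{W + p} = \frac{10996 + \frac{25333}{-44747}}{98 + \sqrt{-1878 + i \sqrt{161}}} = \frac{10996 + 25333 \left(- \frac{1}{44747}\right)}{98 + \sqrt{-1878 + i \sqrt{161}}} = \frac{10996 - \frac{25333}{44747}}{98 + \sqrt{-1878 + i \sqrt{161}}} = \frac{492012679}{44747 \left(98 + \sqrt{-1878 + i \sqrt{161}}\right)}$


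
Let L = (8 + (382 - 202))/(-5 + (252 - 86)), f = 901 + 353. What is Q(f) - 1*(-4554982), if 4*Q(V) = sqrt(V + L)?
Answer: 4554982 + sqrt(32535202)/644 ≈ 4.5550e+6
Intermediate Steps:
f = 1254
L = 188/161 (L = (8 + 180)/(-5 + 166) = 188/161 ≈ 1.1677)
Q(V) = sqrt(188/161 + V)/4 (Q(V) = sqrt(V + 188/161)/4 = sqrt(188/161 + V)/4)
Q(f) - 1*(-4554982) = sqrt(30268 + 25921*1254)/644 - 1*(-4554982) = sqrt(30268 + 32504934)/644 + 4554982 = sqrt(32535202)/644 + 4554982 = 4554982 + sqrt(32535202)/644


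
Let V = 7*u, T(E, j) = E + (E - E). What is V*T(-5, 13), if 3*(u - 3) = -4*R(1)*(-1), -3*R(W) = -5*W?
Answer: -1645/9 ≈ -182.78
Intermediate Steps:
R(W) = 5*W/3 (R(W) = -(-5)*W/3 = 5*W/3)
u = 47/9 (u = 3 + (-20/3*(-1))/3 = 3 + (⅓)*(20/3) = 3 + 20/9 = 47/9 ≈ 5.2222)
T(E, j) = E (T(E, j) = E + 0 = E)
V = 329/9 (V = 7*(47/9) = 329/9 ≈ 36.556)
V*T(-5, 13) = (329/9)*(-5) = -1645/9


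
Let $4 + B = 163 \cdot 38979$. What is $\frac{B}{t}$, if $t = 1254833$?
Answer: $\frac{6353573}{1254833} \approx 5.0633$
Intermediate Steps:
$B = 6353573$ ($B = -4 + 163 \cdot 38979 = -4 + 6353577 = 6353573$)
$\frac{B}{t} = \frac{6353573}{1254833}$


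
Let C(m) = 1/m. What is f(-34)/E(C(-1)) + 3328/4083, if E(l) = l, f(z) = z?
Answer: 142150/4083 ≈ 34.815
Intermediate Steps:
C(m) = 1/m
f(-34)/E(C(-1)) + 3328/4083 = -34/(1/(-1)) + 3328/4083 = -34/(-1) + 3328*(1/4083) = -34*(-1) + 3328/4083 = 34 + 3328/4083 = 142150/4083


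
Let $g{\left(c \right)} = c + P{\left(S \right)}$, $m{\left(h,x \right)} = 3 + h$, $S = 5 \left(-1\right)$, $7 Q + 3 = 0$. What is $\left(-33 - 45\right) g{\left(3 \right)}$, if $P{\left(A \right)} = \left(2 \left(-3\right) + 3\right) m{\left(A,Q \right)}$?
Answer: $-702$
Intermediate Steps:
$Q = - \frac{3}{7}$ ($Q = - \frac{3}{7} + \frac{1}{7} \cdot 0 = - \frac{3}{7} + 0 = - \frac{3}{7} \approx -0.42857$)
$S = -5$
$P{\left(A \right)} = -9 - 3 A$ ($P{\left(A \right)} = \left(2 \left(-3\right) + 3\right) \left(3 + A\right) = \left(-6 + 3\right) \left(3 + A\right) = - 3 \left(3 + A\right) = -9 - 3 A$)
$g{\left(c \right)} = 6 + c$ ($g{\left(c \right)} = c - -6 = c + \left(-9 + 15\right) = c + 6 = 6 + c$)
$\left(-33 - 45\right) g{\left(3 \right)} = \left(-33 - 45\right) \left(6 + 3\right) = \left(-78\right) 9 = -702$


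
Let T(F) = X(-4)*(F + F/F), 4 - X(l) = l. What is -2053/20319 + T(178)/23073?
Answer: -2030229/52091143 ≈ -0.038975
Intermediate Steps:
X(l) = 4 - l
T(F) = 8 + 8*F (T(F) = (4 - 1*(-4))*(F + F/F) = (4 + 4)*(F + 1) = 8*(1 + F) = 8 + 8*F)
-2053/20319 + T(178)/23073 = -2053/20319 + (8 + 8*178)/23073 = -2053*1/20319 + (8 + 1424)*(1/23073) = -2053/20319 + 1432*(1/23073) = -2053/20319 + 1432/23073 = -2030229/52091143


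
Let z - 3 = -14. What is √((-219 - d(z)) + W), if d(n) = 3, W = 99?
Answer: I*√123 ≈ 11.091*I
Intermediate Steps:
z = -11 (z = 3 - 14 = -11)
√((-219 - d(z)) + W) = √((-219 - 1*3) + 99) = √((-219 - 3) + 99) = √(-222 + 99) = √(-123) = I*√123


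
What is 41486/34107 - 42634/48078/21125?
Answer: 7022284739777/5773449634875 ≈ 1.2163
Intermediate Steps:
41486/34107 - 42634/48078/21125 = 41486*(1/34107) - 42634*1/48078*(1/21125) = 41486/34107 - 21317/24039*1/21125 = 41486/34107 - 21317/507823875 = 7022284739777/5773449634875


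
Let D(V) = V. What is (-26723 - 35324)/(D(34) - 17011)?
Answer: 62047/16977 ≈ 3.6548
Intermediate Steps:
(-26723 - 35324)/(D(34) - 17011) = (-26723 - 35324)/(34 - 17011) = -62047/(-16977) = -62047*(-1/16977) = 62047/16977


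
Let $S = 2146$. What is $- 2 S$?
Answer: $-4292$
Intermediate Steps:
$- 2 S = \left(-2\right) 2146 = -4292$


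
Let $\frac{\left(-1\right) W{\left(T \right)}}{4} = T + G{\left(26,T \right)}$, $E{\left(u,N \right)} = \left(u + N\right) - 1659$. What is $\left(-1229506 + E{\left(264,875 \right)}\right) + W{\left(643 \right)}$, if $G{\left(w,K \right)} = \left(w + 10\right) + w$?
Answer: $-1232846$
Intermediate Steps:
$E{\left(u,N \right)} = -1659 + N + u$ ($E{\left(u,N \right)} = \left(N + u\right) - 1659 = -1659 + N + u$)
$G{\left(w,K \right)} = 10 + 2 w$ ($G{\left(w,K \right)} = \left(10 + w\right) + w = 10 + 2 w$)
$W{\left(T \right)} = -248 - 4 T$ ($W{\left(T \right)} = - 4 \left(T + \left(10 + 2 \cdot 26\right)\right) = - 4 \left(T + \left(10 + 52\right)\right) = - 4 \left(T + 62\right) = - 4 \left(62 + T\right) = -248 - 4 T$)
$\left(-1229506 + E{\left(264,875 \right)}\right) + W{\left(643 \right)} = \left(-1229506 + \left(-1659 + 875 + 264\right)\right) - 2820 = \left(-1229506 - 520\right) - 2820 = -1230026 - 2820 = -1232846$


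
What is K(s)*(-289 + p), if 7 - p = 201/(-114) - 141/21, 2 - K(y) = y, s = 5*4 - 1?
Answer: 1236869/266 ≈ 4649.9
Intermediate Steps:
s = 19 (s = 20 - 1 = 19)
K(y) = 2 - y
p = 4117/266 (p = 7 - (201/(-114) - 141/21) = 7 - (201*(-1/114) - 141*1/21) = 7 - (-67/38 - 47/7) = 7 - 1*(-2255/266) = 7 + 2255/266 = 4117/266 ≈ 15.477)
K(s)*(-289 + p) = (2 - 1*19)*(-289 + 4117/266) = (2 - 19)*(-72757/266) = -17*(-72757/266) = 1236869/266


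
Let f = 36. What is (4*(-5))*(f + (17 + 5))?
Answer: -1160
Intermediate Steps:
(4*(-5))*(f + (17 + 5)) = (4*(-5))*(36 + (17 + 5)) = -20*(36 + 22) = -20*58 = -1160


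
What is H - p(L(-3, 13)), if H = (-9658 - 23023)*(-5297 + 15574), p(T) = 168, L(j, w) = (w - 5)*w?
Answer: -335862805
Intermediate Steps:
L(j, w) = w*(-5 + w) (L(j, w) = (-5 + w)*w = w*(-5 + w))
H = -335862637 (H = -32681*10277 = -335862637)
H - p(L(-3, 13)) = -335862637 - 1*168 = -335862637 - 168 = -335862805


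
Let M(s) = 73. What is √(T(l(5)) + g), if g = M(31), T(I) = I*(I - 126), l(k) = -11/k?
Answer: 2*√2219/5 ≈ 18.842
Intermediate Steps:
T(I) = I*(-126 + I)
g = 73
√(T(l(5)) + g) = √((-11/5)*(-126 - 11/5) + 73) = √((-11*⅕)*(-126 - 11*⅕) + 73) = √(-11*(-126 - 11/5)/5 + 73) = √(-11/5*(-641/5) + 73) = √(7051/25 + 73) = √(8876/25) = 2*√2219/5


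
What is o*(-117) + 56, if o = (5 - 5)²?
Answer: 56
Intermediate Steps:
o = 0 (o = 0² = 0)
o*(-117) + 56 = 0*(-117) + 56 = 0 + 56 = 56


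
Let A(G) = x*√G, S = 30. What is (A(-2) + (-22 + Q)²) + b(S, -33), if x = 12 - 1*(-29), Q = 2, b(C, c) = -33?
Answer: 367 + 41*I*√2 ≈ 367.0 + 57.983*I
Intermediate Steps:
x = 41 (x = 12 + 29 = 41)
A(G) = 41*√G
(A(-2) + (-22 + Q)²) + b(S, -33) = (41*√(-2) + (-22 + 2)²) - 33 = (41*(I*√2) + (-20)²) - 33 = (41*I*√2 + 400) - 33 = (400 + 41*I*√2) - 33 = 367 + 41*I*√2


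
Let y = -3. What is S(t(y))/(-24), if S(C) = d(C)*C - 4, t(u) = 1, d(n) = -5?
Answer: 3/8 ≈ 0.37500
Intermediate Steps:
S(C) = -4 - 5*C (S(C) = -5*C - 4 = -4 - 5*C)
S(t(y))/(-24) = (-4 - 5*1)/(-24) = -(-4 - 5)/24 = -1/24*(-9) = 3/8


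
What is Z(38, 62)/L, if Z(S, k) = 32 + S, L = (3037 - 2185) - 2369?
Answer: -70/1517 ≈ -0.046144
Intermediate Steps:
L = -1517 (L = 852 - 2369 = -1517)
Z(38, 62)/L = (32 + 38)/(-1517) = 70*(-1/1517) = -70/1517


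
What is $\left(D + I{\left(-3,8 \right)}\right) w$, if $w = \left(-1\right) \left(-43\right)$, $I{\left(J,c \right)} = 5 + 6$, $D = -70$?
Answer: $-2537$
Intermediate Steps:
$I{\left(J,c \right)} = 11$
$w = 43$
$\left(D + I{\left(-3,8 \right)}\right) w = \left(-70 + 11\right) 43 = \left(-59\right) 43 = -2537$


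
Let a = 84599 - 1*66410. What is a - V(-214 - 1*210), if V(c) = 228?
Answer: 17961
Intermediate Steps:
a = 18189 (a = 84599 - 66410 = 18189)
a - V(-214 - 1*210) = 18189 - 1*228 = 18189 - 228 = 17961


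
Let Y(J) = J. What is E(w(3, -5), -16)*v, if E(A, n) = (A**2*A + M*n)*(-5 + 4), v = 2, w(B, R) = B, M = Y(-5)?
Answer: -214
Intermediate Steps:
M = -5
E(A, n) = -A**3 + 5*n (E(A, n) = (A**2*A - 5*n)*(-5 + 4) = (A**3 - 5*n)*(-1) = -A**3 + 5*n)
E(w(3, -5), -16)*v = (-1*3**3 + 5*(-16))*2 = (-1*27 - 80)*2 = (-27 - 80)*2 = -107*2 = -214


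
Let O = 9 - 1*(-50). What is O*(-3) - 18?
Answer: -195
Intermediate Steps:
O = 59 (O = 9 + 50 = 59)
O*(-3) - 18 = 59*(-3) - 18 = -177 - 18 = -195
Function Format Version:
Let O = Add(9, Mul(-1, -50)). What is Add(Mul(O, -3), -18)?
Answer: -195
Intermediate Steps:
O = 59 (O = Add(9, 50) = 59)
Add(Mul(O, -3), -18) = Add(Mul(59, -3), -18) = Add(-177, -18) = -195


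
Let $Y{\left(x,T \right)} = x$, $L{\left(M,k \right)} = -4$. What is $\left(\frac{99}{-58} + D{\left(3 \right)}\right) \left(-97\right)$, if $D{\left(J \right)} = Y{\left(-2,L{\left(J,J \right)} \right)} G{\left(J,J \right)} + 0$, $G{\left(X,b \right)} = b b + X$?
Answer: $\frac{144627}{58} \approx 2493.6$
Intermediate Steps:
$G{\left(X,b \right)} = X + b^{2}$ ($G{\left(X,b \right)} = b^{2} + X = X + b^{2}$)
$D{\left(J \right)} = - 2 J - 2 J^{2}$ ($D{\left(J \right)} = - 2 \left(J + J^{2}\right) + 0 = \left(- 2 J - 2 J^{2}\right) + 0 = - 2 J - 2 J^{2}$)
$\left(\frac{99}{-58} + D{\left(3 \right)}\right) \left(-97\right) = \left(\frac{99}{-58} + 2 \cdot 3 \left(-1 - 3\right)\right) \left(-97\right) = \left(99 \left(- \frac{1}{58}\right) + 2 \cdot 3 \left(-1 - 3\right)\right) \left(-97\right) = \left(- \frac{99}{58} + 2 \cdot 3 \left(-4\right)\right) \left(-97\right) = \left(- \frac{99}{58} - 24\right) \left(-97\right) = \left(- \frac{1491}{58}\right) \left(-97\right) = \frac{144627}{58}$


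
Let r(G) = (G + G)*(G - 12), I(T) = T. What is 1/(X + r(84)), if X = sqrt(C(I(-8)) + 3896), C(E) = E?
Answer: 28/338679 - sqrt(3)/4064148 ≈ 8.2248e-5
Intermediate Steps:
r(G) = 2*G*(-12 + G) (r(G) = (2*G)*(-12 + G) = 2*G*(-12 + G))
X = 36*sqrt(3) (X = sqrt(-8 + 3896) = sqrt(3888) = 36*sqrt(3) ≈ 62.354)
1/(X + r(84)) = 1/(36*sqrt(3) + 2*84*(-12 + 84)) = 1/(36*sqrt(3) + 2*84*72) = 1/(36*sqrt(3) + 12096) = 1/(12096 + 36*sqrt(3))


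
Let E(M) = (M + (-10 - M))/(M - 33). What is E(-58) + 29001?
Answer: 2639101/91 ≈ 29001.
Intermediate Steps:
E(M) = -10/(-33 + M)
E(-58) + 29001 = -10/(-33 - 58) + 29001 = -10/(-91) + 29001 = -10*(-1/91) + 29001 = 10/91 + 29001 = 2639101/91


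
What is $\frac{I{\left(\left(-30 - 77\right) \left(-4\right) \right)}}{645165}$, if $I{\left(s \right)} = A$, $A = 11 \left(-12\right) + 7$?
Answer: $- \frac{25}{129033} \approx -0.00019375$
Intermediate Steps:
$A = -125$ ($A = -132 + 7 = -125$)
$I{\left(s \right)} = -125$
$\frac{I{\left(\left(-30 - 77\right) \left(-4\right) \right)}}{645165} = - \frac{125}{645165} = \left(-125\right) \frac{1}{645165} = - \frac{25}{129033}$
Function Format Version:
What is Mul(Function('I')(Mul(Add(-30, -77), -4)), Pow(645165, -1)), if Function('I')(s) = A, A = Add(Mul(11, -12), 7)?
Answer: Rational(-25, 129033) ≈ -0.00019375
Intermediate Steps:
A = -125 (A = Add(-132, 7) = -125)
Function('I')(s) = -125
Mul(Function('I')(Mul(Add(-30, -77), -4)), Pow(645165, -1)) = Mul(-125, Pow(645165, -1)) = Mul(-125, Rational(1, 645165)) = Rational(-25, 129033)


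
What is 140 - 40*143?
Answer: -5580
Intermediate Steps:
140 - 40*143 = 140 - 5720 = -5580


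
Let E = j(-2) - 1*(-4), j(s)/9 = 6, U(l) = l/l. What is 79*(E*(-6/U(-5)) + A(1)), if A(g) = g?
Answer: -27413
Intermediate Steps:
U(l) = 1
j(s) = 54 (j(s) = 9*6 = 54)
E = 58 (E = 54 - 1*(-4) = 54 + 4 = 58)
79*(E*(-6/U(-5)) + A(1)) = 79*(58*(-6/1) + 1) = 79*(58*(-6*1) + 1) = 79*(58*(-6) + 1) = 79*(-348 + 1) = 79*(-347) = -27413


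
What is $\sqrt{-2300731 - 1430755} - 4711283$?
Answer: $-4711283 + i \sqrt{3731486} \approx -4.7113 \cdot 10^{6} + 1931.7 i$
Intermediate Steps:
$\sqrt{-2300731 - 1430755} - 4711283 = \sqrt{-3731486} - 4711283 = i \sqrt{3731486} - 4711283 = -4711283 + i \sqrt{3731486}$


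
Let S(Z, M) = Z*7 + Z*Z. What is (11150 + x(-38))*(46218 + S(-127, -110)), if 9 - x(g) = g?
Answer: 688145226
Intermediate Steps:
x(g) = 9 - g
S(Z, M) = Z² + 7*Z (S(Z, M) = 7*Z + Z² = Z² + 7*Z)
(11150 + x(-38))*(46218 + S(-127, -110)) = (11150 + (9 - 1*(-38)))*(46218 - 127*(7 - 127)) = (11150 + (9 + 38))*(46218 - 127*(-120)) = (11150 + 47)*(46218 + 15240) = 11197*61458 = 688145226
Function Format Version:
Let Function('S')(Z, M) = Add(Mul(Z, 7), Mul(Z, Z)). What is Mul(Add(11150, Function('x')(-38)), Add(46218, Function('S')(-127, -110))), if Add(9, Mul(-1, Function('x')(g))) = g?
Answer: 688145226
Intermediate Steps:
Function('x')(g) = Add(9, Mul(-1, g))
Function('S')(Z, M) = Add(Pow(Z, 2), Mul(7, Z)) (Function('S')(Z, M) = Add(Mul(7, Z), Pow(Z, 2)) = Add(Pow(Z, 2), Mul(7, Z)))
Mul(Add(11150, Function('x')(-38)), Add(46218, Function('S')(-127, -110))) = Mul(Add(11150, Add(9, Mul(-1, -38))), Add(46218, Mul(-127, Add(7, -127)))) = Mul(Add(11150, Add(9, 38)), Add(46218, Mul(-127, -120))) = Mul(Add(11150, 47), Add(46218, 15240)) = Mul(11197, 61458) = 688145226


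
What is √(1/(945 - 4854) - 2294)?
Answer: I*√35052968523/3909 ≈ 47.896*I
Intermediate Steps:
√(1/(945 - 4854) - 2294) = √(1/(-3909) - 2294) = √(-1/3909 - 2294) = √(-8967247/3909) = I*√35052968523/3909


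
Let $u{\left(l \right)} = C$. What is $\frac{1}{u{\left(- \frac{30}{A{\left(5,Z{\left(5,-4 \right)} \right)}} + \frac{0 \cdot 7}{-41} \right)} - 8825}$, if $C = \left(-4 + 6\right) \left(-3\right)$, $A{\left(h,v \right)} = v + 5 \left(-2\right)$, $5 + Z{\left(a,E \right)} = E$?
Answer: $- \frac{1}{8831} \approx -0.00011324$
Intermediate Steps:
$Z{\left(a,E \right)} = -5 + E$
$A{\left(h,v \right)} = -10 + v$ ($A{\left(h,v \right)} = v - 10 = -10 + v$)
$C = -6$ ($C = 2 \left(-3\right) = -6$)
$u{\left(l \right)} = -6$
$\frac{1}{u{\left(- \frac{30}{A{\left(5,Z{\left(5,-4 \right)} \right)}} + \frac{0 \cdot 7}{-41} \right)} - 8825} = \frac{1}{-6 - 8825} = \frac{1}{-8831} = - \frac{1}{8831}$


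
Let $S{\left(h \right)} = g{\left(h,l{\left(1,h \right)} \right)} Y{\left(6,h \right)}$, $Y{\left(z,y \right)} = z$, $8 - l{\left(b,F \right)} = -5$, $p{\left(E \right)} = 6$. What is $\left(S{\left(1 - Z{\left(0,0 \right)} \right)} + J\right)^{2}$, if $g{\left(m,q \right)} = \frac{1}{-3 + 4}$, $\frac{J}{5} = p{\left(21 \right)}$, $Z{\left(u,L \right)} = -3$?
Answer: $1296$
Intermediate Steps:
$l{\left(b,F \right)} = 13$ ($l{\left(b,F \right)} = 8 - -5 = 8 + 5 = 13$)
$J = 30$ ($J = 5 \cdot 6 = 30$)
$g{\left(m,q \right)} = 1$ ($g{\left(m,q \right)} = 1^{-1} = 1$)
$S{\left(h \right)} = 6$ ($S{\left(h \right)} = 1 \cdot 6 = 6$)
$\left(S{\left(1 - Z{\left(0,0 \right)} \right)} + J\right)^{2} = \left(6 + 30\right)^{2} = 36^{2} = 1296$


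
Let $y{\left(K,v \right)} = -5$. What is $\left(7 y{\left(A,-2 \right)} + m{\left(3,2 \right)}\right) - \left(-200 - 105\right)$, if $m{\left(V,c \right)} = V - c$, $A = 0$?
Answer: $271$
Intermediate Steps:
$\left(7 y{\left(A,-2 \right)} + m{\left(3,2 \right)}\right) - \left(-200 - 105\right) = \left(7 \left(-5\right) + \left(3 - 2\right)\right) - \left(-200 - 105\right) = \left(-35 + \left(3 - 2\right)\right) - -305 = \left(-35 + 1\right) + 305 = -34 + 305 = 271$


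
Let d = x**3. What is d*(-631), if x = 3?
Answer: -17037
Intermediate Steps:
d = 27 (d = 3**3 = 27)
d*(-631) = 27*(-631) = -17037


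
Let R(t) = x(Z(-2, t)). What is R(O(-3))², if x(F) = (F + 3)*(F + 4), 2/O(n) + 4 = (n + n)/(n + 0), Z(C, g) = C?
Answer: 4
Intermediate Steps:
O(n) = -1 (O(n) = 2/(-4 + (n + n)/(n + 0)) = 2/(-4 + (2*n)/n) = 2/(-4 + 2) = 2/(-2) = 2*(-½) = -1)
x(F) = (3 + F)*(4 + F)
R(t) = 2 (R(t) = 12 + (-2)² + 7*(-2) = 12 + 4 - 14 = 2)
R(O(-3))² = 2² = 4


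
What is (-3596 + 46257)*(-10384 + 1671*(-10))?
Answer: -1155857134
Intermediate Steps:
(-3596 + 46257)*(-10384 + 1671*(-10)) = 42661*(-10384 - 16710) = 42661*(-27094) = -1155857134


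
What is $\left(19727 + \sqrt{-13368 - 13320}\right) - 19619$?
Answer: $108 + 8 i \sqrt{417} \approx 108.0 + 163.36 i$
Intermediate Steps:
$\left(19727 + \sqrt{-13368 - 13320}\right) - 19619 = \left(19727 + \sqrt{-26688}\right) - 19619 = \left(19727 + 8 i \sqrt{417}\right) - 19619 = 108 + 8 i \sqrt{417}$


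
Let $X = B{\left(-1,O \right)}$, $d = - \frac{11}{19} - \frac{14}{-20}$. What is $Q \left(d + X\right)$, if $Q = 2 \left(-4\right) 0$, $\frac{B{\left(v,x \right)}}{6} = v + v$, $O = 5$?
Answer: $0$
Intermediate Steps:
$d = \frac{23}{190}$ ($d = \left(-11\right) \frac{1}{19} - - \frac{7}{10} = - \frac{11}{19} + \frac{7}{10} = \frac{23}{190} \approx 0.12105$)
$B{\left(v,x \right)} = 12 v$ ($B{\left(v,x \right)} = 6 \left(v + v\right) = 6 \cdot 2 v = 12 v$)
$X = -12$ ($X = 12 \left(-1\right) = -12$)
$Q = 0$ ($Q = \left(-8\right) 0 = 0$)
$Q \left(d + X\right) = 0 \left(\frac{23}{190} - 12\right) = 0 \left(- \frac{2257}{190}\right) = 0$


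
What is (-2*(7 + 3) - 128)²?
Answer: 21904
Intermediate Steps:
(-2*(7 + 3) - 128)² = (-2*10 - 128)² = (-20 - 128)² = (-148)² = 21904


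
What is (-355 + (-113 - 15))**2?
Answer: 233289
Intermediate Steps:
(-355 + (-113 - 15))**2 = (-355 - 128)**2 = (-483)**2 = 233289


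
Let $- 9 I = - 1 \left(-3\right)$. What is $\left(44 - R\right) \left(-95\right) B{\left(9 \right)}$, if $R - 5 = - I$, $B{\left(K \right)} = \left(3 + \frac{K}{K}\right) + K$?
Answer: $- \frac{143260}{3} \approx -47753.0$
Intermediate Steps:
$I = - \frac{1}{3}$ ($I = - \frac{\left(-1\right) 1 \left(-3\right)}{9} = - \frac{\left(-1\right) \left(-3\right)}{9} = \left(- \frac{1}{9}\right) 3 = - \frac{1}{3} \approx -0.33333$)
$B{\left(K \right)} = 4 + K$ ($B{\left(K \right)} = \left(3 + 1\right) + K = 4 + K$)
$R = \frac{16}{3}$ ($R = 5 - - \frac{1}{3} = 5 + \frac{1}{3} = \frac{16}{3} \approx 5.3333$)
$\left(44 - R\right) \left(-95\right) B{\left(9 \right)} = \left(44 - \frac{16}{3}\right) \left(-95\right) \left(4 + 9\right) = \left(44 - \frac{16}{3}\right) \left(-95\right) 13 = \frac{116}{3} \left(-95\right) 13 = \left(- \frac{11020}{3}\right) 13 = - \frac{143260}{3}$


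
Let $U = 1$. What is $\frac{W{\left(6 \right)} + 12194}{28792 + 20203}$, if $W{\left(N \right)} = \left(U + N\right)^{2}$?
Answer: $\frac{12243}{48995} \approx 0.24988$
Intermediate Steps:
$W{\left(N \right)} = \left(1 + N\right)^{2}$
$\frac{W{\left(6 \right)} + 12194}{28792 + 20203} = \frac{\left(1 + 6\right)^{2} + 12194}{28792 + 20203} = \frac{7^{2} + 12194}{48995} = \left(49 + 12194\right) \frac{1}{48995} = 12243 \cdot \frac{1}{48995} = \frac{12243}{48995}$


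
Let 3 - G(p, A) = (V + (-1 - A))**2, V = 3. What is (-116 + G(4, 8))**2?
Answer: 22201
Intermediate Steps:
G(p, A) = 3 - (2 - A)**2 (G(p, A) = 3 - (3 + (-1 - A))**2 = 3 - (2 - A)**2)
(-116 + G(4, 8))**2 = (-116 + (3 - (-2 + 8)**2))**2 = (-116 + (3 - 1*6**2))**2 = (-116 + (3 - 1*36))**2 = (-116 + (3 - 36))**2 = (-116 - 33)**2 = (-149)**2 = 22201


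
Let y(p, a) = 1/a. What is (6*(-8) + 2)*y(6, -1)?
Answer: 46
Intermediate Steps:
(6*(-8) + 2)*y(6, -1) = (6*(-8) + 2)/(-1) = (-48 + 2)*(-1) = -46*(-1) = 46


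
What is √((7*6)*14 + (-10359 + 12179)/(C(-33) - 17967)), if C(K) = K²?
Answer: √41867752458/8439 ≈ 24.246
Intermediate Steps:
√((7*6)*14 + (-10359 + 12179)/(C(-33) - 17967)) = √((7*6)*14 + (-10359 + 12179)/((-33)² - 17967)) = √(42*14 + 1820/(1089 - 17967)) = √(588 + 1820/(-16878)) = √(588 + 1820*(-1/16878)) = √(588 - 910/8439) = √(4961222/8439) = √41867752458/8439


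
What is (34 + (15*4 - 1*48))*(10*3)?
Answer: 1380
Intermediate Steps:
(34 + (15*4 - 1*48))*(10*3) = (34 + (60 - 48))*30 = (34 + 12)*30 = 46*30 = 1380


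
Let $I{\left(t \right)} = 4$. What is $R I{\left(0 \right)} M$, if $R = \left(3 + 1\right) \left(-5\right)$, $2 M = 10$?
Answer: $-400$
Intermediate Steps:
$M = 5$ ($M = \frac{1}{2} \cdot 10 = 5$)
$R = -20$ ($R = 4 \left(-5\right) = -20$)
$R I{\left(0 \right)} M = \left(-20\right) 4 \cdot 5 = \left(-80\right) 5 = -400$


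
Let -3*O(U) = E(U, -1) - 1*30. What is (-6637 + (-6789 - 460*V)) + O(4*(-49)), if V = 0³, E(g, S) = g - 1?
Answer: -40051/3 ≈ -13350.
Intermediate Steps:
E(g, S) = -1 + g
O(U) = 31/3 - U/3 (O(U) = -((-1 + U) - 1*30)/3 = -((-1 + U) - 30)/3 = -(-31 + U)/3 = 31/3 - U/3)
V = 0
(-6637 + (-6789 - 460*V)) + O(4*(-49)) = (-6637 + (-6789 - 460*0)) + (31/3 - 4*(-49)/3) = (-6637 + (-6789 + 0)) + (31/3 - ⅓*(-196)) = (-6637 - 6789) + (31/3 + 196/3) = -13426 + 227/3 = -40051/3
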